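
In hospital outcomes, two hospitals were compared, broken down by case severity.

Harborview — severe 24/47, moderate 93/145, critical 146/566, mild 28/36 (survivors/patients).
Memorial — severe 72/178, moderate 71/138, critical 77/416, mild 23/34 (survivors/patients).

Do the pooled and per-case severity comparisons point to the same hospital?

Severe: Harborview 24/47 = 51.1%, Memorial 72/178 = 40.4% → Harborview
Moderate: Harborview 93/145 = 64.1%, Memorial 71/138 = 51.4% → Harborview
Critical: Harborview 146/566 = 25.8%, Memorial 77/416 = 18.5% → Harborview
Mild: Harborview 28/36 = 77.8%, Memorial 23/34 = 67.6% → Harborview
Overall: Harborview 291/794 = 36.6%, Memorial 243/766 = 31.7% → Harborview
Harborview wins overall and in every case group — no reversal.

Yes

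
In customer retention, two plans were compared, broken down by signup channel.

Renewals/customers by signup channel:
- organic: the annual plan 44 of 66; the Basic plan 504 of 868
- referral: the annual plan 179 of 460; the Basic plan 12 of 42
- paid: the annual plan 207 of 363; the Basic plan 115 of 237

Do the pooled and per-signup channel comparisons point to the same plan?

Organic: the annual plan 44/66 = 66.7%, the Basic plan 504/868 = 58.1% → the annual plan
Referral: the annual plan 179/460 = 38.9%, the Basic plan 12/42 = 28.6% → the annual plan
Paid: the annual plan 207/363 = 57.0%, the Basic plan 115/237 = 48.5% → the annual plan
Overall: the annual plan 430/889 = 48.4%, the Basic plan 631/1147 = 55.0% → the Basic plan
The annual plan wins each signup group but the Basic plan wins overall — the comparison reverses. The annual plan's customers skew toward referral, which has a lower base rate.

No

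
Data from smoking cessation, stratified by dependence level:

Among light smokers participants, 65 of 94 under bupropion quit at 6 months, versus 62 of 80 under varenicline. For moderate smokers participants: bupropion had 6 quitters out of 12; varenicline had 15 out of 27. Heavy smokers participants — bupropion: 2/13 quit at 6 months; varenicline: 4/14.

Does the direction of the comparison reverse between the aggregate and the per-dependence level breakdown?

No

Light smokers: bupropion 65/94 = 69.1%, varenicline 62/80 = 77.5% → varenicline
Moderate smokers: bupropion 6/12 = 50.0%, varenicline 15/27 = 55.6% → varenicline
Heavy smokers: bupropion 2/13 = 15.4%, varenicline 4/14 = 28.6% → varenicline
Overall: bupropion 73/119 = 61.3%, varenicline 81/121 = 66.9% → varenicline
Varenicline wins overall and in every dependence group — no reversal.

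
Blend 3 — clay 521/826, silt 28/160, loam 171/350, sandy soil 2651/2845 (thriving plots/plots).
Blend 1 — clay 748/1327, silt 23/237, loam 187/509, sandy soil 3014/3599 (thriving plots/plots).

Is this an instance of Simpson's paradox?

Clay: Blend 3 521/826 = 63.1%, Blend 1 748/1327 = 56.4% → Blend 3
Silt: Blend 3 28/160 = 17.5%, Blend 1 23/237 = 9.7% → Blend 3
Loam: Blend 3 171/350 = 48.9%, Blend 1 187/509 = 36.7% → Blend 3
Sandy soil: Blend 3 2651/2845 = 93.2%, Blend 1 3014/3599 = 83.7% → Blend 3
Overall: Blend 3 3371/4181 = 80.6%, Blend 1 3972/5672 = 70.0% → Blend 3
Blend 3 wins overall and in every soil group — no reversal.

No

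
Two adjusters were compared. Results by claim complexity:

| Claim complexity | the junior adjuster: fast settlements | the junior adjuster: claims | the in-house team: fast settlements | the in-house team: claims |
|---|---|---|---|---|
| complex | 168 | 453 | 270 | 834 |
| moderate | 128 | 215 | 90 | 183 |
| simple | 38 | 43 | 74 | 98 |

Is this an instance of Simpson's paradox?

Complex: the junior adjuster 168/453 = 37.1%, the in-house team 270/834 = 32.4% → the junior adjuster
Moderate: the junior adjuster 128/215 = 59.5%, the in-house team 90/183 = 49.2% → the junior adjuster
Simple: the junior adjuster 38/43 = 88.4%, the in-house team 74/98 = 75.5% → the junior adjuster
Overall: the junior adjuster 334/711 = 47.0%, the in-house team 434/1115 = 38.9% → the junior adjuster
The junior adjuster wins overall and in every claim group — no reversal.

No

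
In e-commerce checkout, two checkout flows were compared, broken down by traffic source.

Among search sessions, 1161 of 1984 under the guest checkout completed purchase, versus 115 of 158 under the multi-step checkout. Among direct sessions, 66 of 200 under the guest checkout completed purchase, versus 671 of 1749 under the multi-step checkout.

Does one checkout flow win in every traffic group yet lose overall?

Yes

Search: the guest checkout 1161/1984 = 58.5%, the multi-step checkout 115/158 = 72.8% → the multi-step checkout
Direct: the guest checkout 66/200 = 33.0%, the multi-step checkout 671/1749 = 38.4% → the multi-step checkout
Overall: the guest checkout 1227/2184 = 56.2%, the multi-step checkout 786/1907 = 41.2% → the guest checkout
The multi-step checkout wins each traffic group but the guest checkout wins overall — the comparison reverses. The multi-step checkout's sessions skew toward direct, which has a lower base rate.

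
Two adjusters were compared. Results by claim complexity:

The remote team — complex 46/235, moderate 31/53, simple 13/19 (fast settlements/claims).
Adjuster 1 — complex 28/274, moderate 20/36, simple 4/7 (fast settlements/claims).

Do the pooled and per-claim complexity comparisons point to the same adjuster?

Yes

Complex: the remote team 46/235 = 19.6%, Adjuster 1 28/274 = 10.2% → the remote team
Moderate: the remote team 31/53 = 58.5%, Adjuster 1 20/36 = 55.6% → the remote team
Simple: the remote team 13/19 = 68.4%, Adjuster 1 4/7 = 57.1% → the remote team
Overall: the remote team 90/307 = 29.3%, Adjuster 1 52/317 = 16.4% → the remote team
The remote team wins overall and in every claim group — no reversal.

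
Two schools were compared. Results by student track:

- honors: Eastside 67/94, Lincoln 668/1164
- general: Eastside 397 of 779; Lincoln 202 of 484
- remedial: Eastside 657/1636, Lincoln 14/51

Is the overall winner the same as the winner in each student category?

No

Honors: Eastside 67/94 = 71.3%, Lincoln 668/1164 = 57.4% → Eastside
General: Eastside 397/779 = 51.0%, Lincoln 202/484 = 41.7% → Eastside
Remedial: Eastside 657/1636 = 40.2%, Lincoln 14/51 = 27.5% → Eastside
Overall: Eastside 1121/2509 = 44.7%, Lincoln 884/1699 = 52.0% → Lincoln
Eastside wins each student group but Lincoln wins overall — the comparison reverses. Eastside's students skew toward remedial, which has a lower base rate.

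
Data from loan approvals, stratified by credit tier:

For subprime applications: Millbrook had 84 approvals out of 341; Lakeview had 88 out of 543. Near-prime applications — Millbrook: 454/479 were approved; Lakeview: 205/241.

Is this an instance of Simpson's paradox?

No

Subprime: Millbrook 84/341 = 24.6%, Lakeview 88/543 = 16.2% → Millbrook
Near-prime: Millbrook 454/479 = 94.8%, Lakeview 205/241 = 85.1% → Millbrook
Overall: Millbrook 538/820 = 65.6%, Lakeview 293/784 = 37.4% → Millbrook
Millbrook wins overall and in every credit group — no reversal.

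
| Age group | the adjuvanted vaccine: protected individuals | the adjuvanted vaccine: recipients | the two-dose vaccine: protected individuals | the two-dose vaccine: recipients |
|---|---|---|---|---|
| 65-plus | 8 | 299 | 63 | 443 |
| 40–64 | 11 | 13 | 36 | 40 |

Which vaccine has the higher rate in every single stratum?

the two-dose vaccine

65-plus: the adjuvanted vaccine 8/299 = 2.7%, the two-dose vaccine 63/443 = 14.2% → the two-dose vaccine
40–64: the adjuvanted vaccine 11/13 = 84.6%, the two-dose vaccine 36/40 = 90.0% → the two-dose vaccine
The two-dose vaccine has the higher rate in both groups.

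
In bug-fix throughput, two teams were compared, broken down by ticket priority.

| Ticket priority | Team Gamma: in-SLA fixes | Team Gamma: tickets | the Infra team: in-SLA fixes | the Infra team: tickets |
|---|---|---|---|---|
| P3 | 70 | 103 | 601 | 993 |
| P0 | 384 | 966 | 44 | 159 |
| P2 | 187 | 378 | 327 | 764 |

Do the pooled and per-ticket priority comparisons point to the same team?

P3: Team Gamma 70/103 = 68.0%, the Infra team 601/993 = 60.5% → Team Gamma
P0: Team Gamma 384/966 = 39.8%, the Infra team 44/159 = 27.7% → Team Gamma
P2: Team Gamma 187/378 = 49.5%, the Infra team 327/764 = 42.8% → Team Gamma
Overall: Team Gamma 641/1447 = 44.3%, the Infra team 972/1916 = 50.7% → the Infra team
Team Gamma wins each ticket group but the Infra team wins overall — the comparison reverses. Team Gamma's tickets skew toward P0, which has a lower base rate.

No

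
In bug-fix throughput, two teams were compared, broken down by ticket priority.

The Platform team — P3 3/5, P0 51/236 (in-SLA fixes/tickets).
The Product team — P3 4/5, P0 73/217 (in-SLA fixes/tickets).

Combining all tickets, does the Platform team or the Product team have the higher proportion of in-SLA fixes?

P3: the Platform team 3/5 = 60.0%, the Product team 4/5 = 80.0% → the Product team
P0: the Platform team 51/236 = 21.6%, the Product team 73/217 = 33.6% → the Product team
Overall: the Platform team 54/241 = 22.4%, the Product team 77/222 = 34.7% → the Product team

the Product team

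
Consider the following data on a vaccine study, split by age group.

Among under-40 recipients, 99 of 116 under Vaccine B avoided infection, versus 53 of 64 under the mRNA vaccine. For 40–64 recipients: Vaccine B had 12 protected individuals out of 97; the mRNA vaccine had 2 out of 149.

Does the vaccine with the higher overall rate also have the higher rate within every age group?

Under-40: Vaccine B 99/116 = 85.3%, the mRNA vaccine 53/64 = 82.8% → Vaccine B
40–64: Vaccine B 12/97 = 12.4%, the mRNA vaccine 2/149 = 1.3% → Vaccine B
Overall: Vaccine B 111/213 = 52.1%, the mRNA vaccine 55/213 = 25.8% → Vaccine B
Vaccine B wins overall and in every age group — no reversal.

Yes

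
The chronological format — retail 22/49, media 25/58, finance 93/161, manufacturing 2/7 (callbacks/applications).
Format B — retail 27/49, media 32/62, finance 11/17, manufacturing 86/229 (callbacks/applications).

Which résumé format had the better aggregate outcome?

Retail: the chronological format 22/49 = 44.9%, Format B 27/49 = 55.1% → Format B
Media: the chronological format 25/58 = 43.1%, Format B 32/62 = 51.6% → Format B
Finance: the chronological format 93/161 = 57.8%, Format B 11/17 = 64.7% → Format B
Manufacturing: the chronological format 2/7 = 28.6%, Format B 86/229 = 37.6% → Format B
Overall: the chronological format 142/275 = 51.6%, Format B 156/357 = 43.7% → the chronological format
(Format B wins every industry group but the chronological format wins overall — Format B's applications skew toward the low-rate manufacturing group.)

the chronological format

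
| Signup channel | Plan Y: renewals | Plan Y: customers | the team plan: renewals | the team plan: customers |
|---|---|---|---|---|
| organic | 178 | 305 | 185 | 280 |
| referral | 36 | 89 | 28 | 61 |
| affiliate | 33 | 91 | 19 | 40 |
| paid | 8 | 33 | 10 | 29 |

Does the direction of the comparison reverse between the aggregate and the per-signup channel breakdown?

Organic: Plan Y 178/305 = 58.4%, the team plan 185/280 = 66.1% → the team plan
Referral: Plan Y 36/89 = 40.4%, the team plan 28/61 = 45.9% → the team plan
Affiliate: Plan Y 33/91 = 36.3%, the team plan 19/40 = 47.5% → the team plan
Paid: Plan Y 8/33 = 24.2%, the team plan 10/29 = 34.5% → the team plan
Overall: Plan Y 255/518 = 49.2%, the team plan 242/410 = 59.0% → the team plan
The team plan wins overall and in every signup group — no reversal.

No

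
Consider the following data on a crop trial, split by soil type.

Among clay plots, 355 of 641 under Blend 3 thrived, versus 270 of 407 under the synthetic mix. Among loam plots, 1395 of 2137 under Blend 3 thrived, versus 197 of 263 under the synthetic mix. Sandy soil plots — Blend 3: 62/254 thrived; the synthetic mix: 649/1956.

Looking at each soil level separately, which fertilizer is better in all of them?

the synthetic mix

Clay: Blend 3 355/641 = 55.4%, the synthetic mix 270/407 = 66.3% → the synthetic mix
Loam: Blend 3 1395/2137 = 65.3%, the synthetic mix 197/263 = 74.9% → the synthetic mix
Sandy soil: Blend 3 62/254 = 24.4%, the synthetic mix 649/1956 = 33.2% → the synthetic mix
The synthetic mix has the higher rate in all 3 groups.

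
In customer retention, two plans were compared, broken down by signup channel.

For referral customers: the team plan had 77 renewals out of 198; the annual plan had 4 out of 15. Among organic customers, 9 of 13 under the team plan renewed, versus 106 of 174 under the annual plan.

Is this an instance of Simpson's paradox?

Referral: the team plan 77/198 = 38.9%, the annual plan 4/15 = 26.7% → the team plan
Organic: the team plan 9/13 = 69.2%, the annual plan 106/174 = 60.9% → the team plan
Overall: the team plan 86/211 = 40.8%, the annual plan 110/189 = 58.2% → the annual plan
The team plan wins each signup group but the annual plan wins overall — the comparison reverses. The team plan's customers skew toward referral, which has a lower base rate.

Yes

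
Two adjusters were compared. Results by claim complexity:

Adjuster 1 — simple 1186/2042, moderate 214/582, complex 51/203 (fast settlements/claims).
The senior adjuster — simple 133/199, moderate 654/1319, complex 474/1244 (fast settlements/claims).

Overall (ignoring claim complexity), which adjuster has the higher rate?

Adjuster 1

Simple: Adjuster 1 1186/2042 = 58.1%, the senior adjuster 133/199 = 66.8% → the senior adjuster
Moderate: Adjuster 1 214/582 = 36.8%, the senior adjuster 654/1319 = 49.6% → the senior adjuster
Complex: Adjuster 1 51/203 = 25.1%, the senior adjuster 474/1244 = 38.1% → the senior adjuster
Overall: Adjuster 1 1451/2827 = 51.3%, the senior adjuster 1261/2762 = 45.7% → Adjuster 1
(The senior adjuster wins every claim group but Adjuster 1 wins overall — the senior adjuster's claims skew toward the low-rate complex group.)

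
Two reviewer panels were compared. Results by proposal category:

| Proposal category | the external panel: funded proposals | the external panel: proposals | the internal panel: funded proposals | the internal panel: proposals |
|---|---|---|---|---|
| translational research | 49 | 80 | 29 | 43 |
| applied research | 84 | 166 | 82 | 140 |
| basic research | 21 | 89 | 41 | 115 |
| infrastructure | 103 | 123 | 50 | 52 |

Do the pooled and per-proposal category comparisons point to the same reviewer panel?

Yes

Translational research: the external panel 49/80 = 61.2%, the internal panel 29/43 = 67.4% → the internal panel
Applied research: the external panel 84/166 = 50.6%, the internal panel 82/140 = 58.6% → the internal panel
Basic research: the external panel 21/89 = 23.6%, the internal panel 41/115 = 35.7% → the internal panel
Infrastructure: the external panel 103/123 = 83.7%, the internal panel 50/52 = 96.2% → the internal panel
Overall: the external panel 257/458 = 56.1%, the internal panel 202/350 = 57.7% → the internal panel
The internal panel wins overall and in every proposal group — no reversal.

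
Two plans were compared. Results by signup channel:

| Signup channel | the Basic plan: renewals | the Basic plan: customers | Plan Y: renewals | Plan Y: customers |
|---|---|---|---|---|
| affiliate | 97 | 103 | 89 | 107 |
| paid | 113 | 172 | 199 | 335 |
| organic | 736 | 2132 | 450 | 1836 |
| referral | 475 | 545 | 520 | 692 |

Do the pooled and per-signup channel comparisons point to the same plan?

Yes

Affiliate: the Basic plan 97/103 = 94.2%, Plan Y 89/107 = 83.2% → the Basic plan
Paid: the Basic plan 113/172 = 65.7%, Plan Y 199/335 = 59.4% → the Basic plan
Organic: the Basic plan 736/2132 = 34.5%, Plan Y 450/1836 = 24.5% → the Basic plan
Referral: the Basic plan 475/545 = 87.2%, Plan Y 520/692 = 75.1% → the Basic plan
Overall: the Basic plan 1421/2952 = 48.1%, Plan Y 1258/2970 = 42.4% → the Basic plan
The Basic plan wins overall and in every signup group — no reversal.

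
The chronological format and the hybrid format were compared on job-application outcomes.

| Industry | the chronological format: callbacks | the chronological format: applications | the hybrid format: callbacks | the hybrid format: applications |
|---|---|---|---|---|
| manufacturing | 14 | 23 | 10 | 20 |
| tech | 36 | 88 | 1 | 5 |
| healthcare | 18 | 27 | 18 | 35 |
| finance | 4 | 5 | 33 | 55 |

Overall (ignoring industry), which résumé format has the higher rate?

the hybrid format

Manufacturing: the chronological format 14/23 = 60.9%, the hybrid format 10/20 = 50.0% → the chronological format
Tech: the chronological format 36/88 = 40.9%, the hybrid format 1/5 = 20.0% → the chronological format
Healthcare: the chronological format 18/27 = 66.7%, the hybrid format 18/35 = 51.4% → the chronological format
Finance: the chronological format 4/5 = 80.0%, the hybrid format 33/55 = 60.0% → the chronological format
Overall: the chronological format 72/143 = 50.3%, the hybrid format 62/115 = 53.9% → the hybrid format
(The chronological format wins every industry group but the hybrid format wins overall — the chronological format's applications skew toward the low-rate tech group.)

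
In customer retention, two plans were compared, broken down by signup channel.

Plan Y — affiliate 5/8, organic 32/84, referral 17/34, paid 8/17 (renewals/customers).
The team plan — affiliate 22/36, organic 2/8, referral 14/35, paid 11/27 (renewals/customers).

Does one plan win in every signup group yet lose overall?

Yes

Affiliate: Plan Y 5/8 = 62.5%, the team plan 22/36 = 61.1% → Plan Y
Organic: Plan Y 32/84 = 38.1%, the team plan 2/8 = 25.0% → Plan Y
Referral: Plan Y 17/34 = 50.0%, the team plan 14/35 = 40.0% → Plan Y
Paid: Plan Y 8/17 = 47.1%, the team plan 11/27 = 40.7% → Plan Y
Overall: Plan Y 62/143 = 43.4%, the team plan 49/106 = 46.2% → the team plan
Plan Y wins each signup group but the team plan wins overall — the comparison reverses. Plan Y's customers skew toward organic, which has a lower base rate.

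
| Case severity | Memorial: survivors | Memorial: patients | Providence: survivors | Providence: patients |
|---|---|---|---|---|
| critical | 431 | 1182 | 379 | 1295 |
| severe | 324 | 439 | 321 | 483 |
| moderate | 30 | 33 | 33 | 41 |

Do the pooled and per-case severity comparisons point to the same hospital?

Yes

Critical: Memorial 431/1182 = 36.5%, Providence 379/1295 = 29.3% → Memorial
Severe: Memorial 324/439 = 73.8%, Providence 321/483 = 66.5% → Memorial
Moderate: Memorial 30/33 = 90.9%, Providence 33/41 = 80.5% → Memorial
Overall: Memorial 785/1654 = 47.5%, Providence 733/1819 = 40.3% → Memorial
Memorial wins overall and in every case group — no reversal.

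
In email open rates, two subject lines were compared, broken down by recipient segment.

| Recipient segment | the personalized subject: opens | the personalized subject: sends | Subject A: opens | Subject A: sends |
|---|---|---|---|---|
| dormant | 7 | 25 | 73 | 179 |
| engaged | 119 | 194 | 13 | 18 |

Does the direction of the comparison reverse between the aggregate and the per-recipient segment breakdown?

Dormant: the personalized subject 7/25 = 28.0%, Subject A 73/179 = 40.8% → Subject A
Engaged: the personalized subject 119/194 = 61.3%, Subject A 13/18 = 72.2% → Subject A
Overall: the personalized subject 126/219 = 57.5%, Subject A 86/197 = 43.7% → the personalized subject
Subject A wins each recipient group but the personalized subject wins overall — the comparison reverses. Subject A's sends skew toward dormant, which has a lower base rate.

Yes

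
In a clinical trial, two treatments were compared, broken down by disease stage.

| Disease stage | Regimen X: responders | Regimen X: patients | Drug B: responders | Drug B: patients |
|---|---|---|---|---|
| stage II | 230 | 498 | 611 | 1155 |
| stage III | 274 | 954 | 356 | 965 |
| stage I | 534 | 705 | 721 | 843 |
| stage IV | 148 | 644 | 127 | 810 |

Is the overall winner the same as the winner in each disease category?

No

Stage II: Regimen X 230/498 = 46.2%, Drug B 611/1155 = 52.9% → Drug B
Stage III: Regimen X 274/954 = 28.7%, Drug B 356/965 = 36.9% → Drug B
Stage I: Regimen X 534/705 = 75.7%, Drug B 721/843 = 85.5% → Drug B
Stage IV: Regimen X 148/644 = 23.0%, Drug B 127/810 = 15.7% → Regimen X
Overall: Regimen X 1186/2801 = 42.3%, Drug B 1815/3773 = 48.1% → Drug B
Neither sweeps: Regimen X wins 1 of 4 groups, Drug B wins 3. Drug B wins overall but not every group — no Simpson reversal.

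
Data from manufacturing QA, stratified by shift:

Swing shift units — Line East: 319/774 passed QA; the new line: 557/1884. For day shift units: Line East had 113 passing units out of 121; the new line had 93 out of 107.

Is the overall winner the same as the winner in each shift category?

Yes

Swing shift: Line East 319/774 = 41.2%, the new line 557/1884 = 29.6% → Line East
Day shift: Line East 113/121 = 93.4%, the new line 93/107 = 86.9% → Line East
Overall: Line East 432/895 = 48.3%, the new line 650/1991 = 32.6% → Line East
Line East wins overall and in every shift group — no reversal.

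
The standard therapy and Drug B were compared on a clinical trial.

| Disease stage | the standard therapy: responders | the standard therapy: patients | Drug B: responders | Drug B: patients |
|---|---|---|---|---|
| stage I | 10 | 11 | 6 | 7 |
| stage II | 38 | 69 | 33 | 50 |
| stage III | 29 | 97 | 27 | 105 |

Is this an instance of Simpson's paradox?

Stage I: the standard therapy 10/11 = 90.9%, Drug B 6/7 = 85.7% → the standard therapy
Stage II: the standard therapy 38/69 = 55.1%, Drug B 33/50 = 66.0% → Drug B
Stage III: the standard therapy 29/97 = 29.9%, Drug B 27/105 = 25.7% → the standard therapy
Overall: the standard therapy 77/177 = 43.5%, Drug B 66/162 = 40.7% → the standard therapy
Neither sweeps: the standard therapy wins 2 of 3 groups, Drug B wins 1. The standard therapy wins overall but not every group — no Simpson reversal.

No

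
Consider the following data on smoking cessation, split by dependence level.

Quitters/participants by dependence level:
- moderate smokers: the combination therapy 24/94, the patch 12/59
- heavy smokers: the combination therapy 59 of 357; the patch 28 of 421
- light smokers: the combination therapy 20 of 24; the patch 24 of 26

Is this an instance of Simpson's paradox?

Moderate smokers: the combination therapy 24/94 = 25.5%, the patch 12/59 = 20.3% → the combination therapy
Heavy smokers: the combination therapy 59/357 = 16.5%, the patch 28/421 = 6.7% → the combination therapy
Light smokers: the combination therapy 20/24 = 83.3%, the patch 24/26 = 92.3% → the patch
Overall: the combination therapy 103/475 = 21.7%, the patch 64/506 = 12.6% → the combination therapy
Neither sweeps: the combination therapy wins 2 of 3 groups, the patch wins 1. The combination therapy wins overall but not every group — no Simpson reversal.

No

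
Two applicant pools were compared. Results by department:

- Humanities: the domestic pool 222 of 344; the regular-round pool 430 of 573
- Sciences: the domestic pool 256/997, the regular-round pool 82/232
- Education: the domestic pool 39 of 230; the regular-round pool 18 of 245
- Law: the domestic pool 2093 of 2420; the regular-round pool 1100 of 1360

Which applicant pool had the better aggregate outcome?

the regular-round pool

Humanities: the domestic pool 222/344 = 64.5%, the regular-round pool 430/573 = 75.0% → the regular-round pool
Sciences: the domestic pool 256/997 = 25.7%, the regular-round pool 82/232 = 35.3% → the regular-round pool
Education: the domestic pool 39/230 = 17.0%, the regular-round pool 18/245 = 7.3% → the domestic pool
Law: the domestic pool 2093/2420 = 86.5%, the regular-round pool 1100/1360 = 80.9% → the domestic pool
Overall: the domestic pool 2610/3991 = 65.4%, the regular-round pool 1630/2410 = 67.6% → the regular-round pool
(Neither sweeps every department group, but the regular-round pool has the higher pooled rate.)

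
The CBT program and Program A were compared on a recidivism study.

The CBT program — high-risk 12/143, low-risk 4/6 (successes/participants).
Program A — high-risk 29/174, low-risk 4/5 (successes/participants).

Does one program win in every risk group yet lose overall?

High-risk: the CBT program 12/143 = 8.4%, Program A 29/174 = 16.7% → Program A
Low-risk: the CBT program 4/6 = 66.7%, Program A 4/5 = 80.0% → Program A
Overall: the CBT program 16/149 = 10.7%, Program A 33/179 = 18.4% → Program A
Program A wins overall and in every risk group — no reversal.

No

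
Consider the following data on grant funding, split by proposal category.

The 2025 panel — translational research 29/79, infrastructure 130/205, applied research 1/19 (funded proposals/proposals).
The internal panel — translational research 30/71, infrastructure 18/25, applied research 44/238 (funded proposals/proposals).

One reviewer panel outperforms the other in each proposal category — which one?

the internal panel

Translational research: the 2025 panel 29/79 = 36.7%, the internal panel 30/71 = 42.3% → the internal panel
Infrastructure: the 2025 panel 130/205 = 63.4%, the internal panel 18/25 = 72.0% → the internal panel
Applied research: the 2025 panel 1/19 = 5.3%, the internal panel 44/238 = 18.5% → the internal panel
The internal panel has the higher rate in all 3 groups.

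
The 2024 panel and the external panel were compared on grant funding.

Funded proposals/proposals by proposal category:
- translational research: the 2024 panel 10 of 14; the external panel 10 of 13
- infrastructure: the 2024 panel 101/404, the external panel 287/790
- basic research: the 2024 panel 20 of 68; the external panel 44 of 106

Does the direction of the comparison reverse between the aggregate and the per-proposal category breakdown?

Translational research: the 2024 panel 10/14 = 71.4%, the external panel 10/13 = 76.9% → the external panel
Infrastructure: the 2024 panel 101/404 = 25.0%, the external panel 287/790 = 36.3% → the external panel
Basic research: the 2024 panel 20/68 = 29.4%, the external panel 44/106 = 41.5% → the external panel
Overall: the 2024 panel 131/486 = 27.0%, the external panel 341/909 = 37.5% → the external panel
The external panel wins overall and in every proposal group — no reversal.

No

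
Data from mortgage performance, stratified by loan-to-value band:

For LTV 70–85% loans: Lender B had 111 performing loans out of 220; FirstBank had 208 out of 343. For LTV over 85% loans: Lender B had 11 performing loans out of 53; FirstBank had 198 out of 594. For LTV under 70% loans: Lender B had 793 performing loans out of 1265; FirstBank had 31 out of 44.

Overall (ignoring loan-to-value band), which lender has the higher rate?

Lender B

LTV 70–85%: Lender B 111/220 = 50.5%, FirstBank 208/343 = 60.6% → FirstBank
LTV over 85%: Lender B 11/53 = 20.8%, FirstBank 198/594 = 33.3% → FirstBank
LTV under 70%: Lender B 793/1265 = 62.7%, FirstBank 31/44 = 70.5% → FirstBank
Overall: Lender B 915/1538 = 59.5%, FirstBank 437/981 = 44.5% → Lender B
(FirstBank wins every loan-to-value group but Lender B wins overall — FirstBank's loans skew toward the low-rate LTV over 85% group.)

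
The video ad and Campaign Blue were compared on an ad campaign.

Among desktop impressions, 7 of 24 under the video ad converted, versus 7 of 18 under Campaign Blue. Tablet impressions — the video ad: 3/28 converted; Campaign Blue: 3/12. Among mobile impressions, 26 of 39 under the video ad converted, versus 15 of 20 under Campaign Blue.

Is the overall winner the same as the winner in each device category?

Desktop: the video ad 7/24 = 29.2%, Campaign Blue 7/18 = 38.9% → Campaign Blue
Tablet: the video ad 3/28 = 10.7%, Campaign Blue 3/12 = 25.0% → Campaign Blue
Mobile: the video ad 26/39 = 66.7%, Campaign Blue 15/20 = 75.0% → Campaign Blue
Overall: the video ad 36/91 = 39.6%, Campaign Blue 25/50 = 50.0% → Campaign Blue
Campaign Blue wins overall and in every device group — no reversal.

Yes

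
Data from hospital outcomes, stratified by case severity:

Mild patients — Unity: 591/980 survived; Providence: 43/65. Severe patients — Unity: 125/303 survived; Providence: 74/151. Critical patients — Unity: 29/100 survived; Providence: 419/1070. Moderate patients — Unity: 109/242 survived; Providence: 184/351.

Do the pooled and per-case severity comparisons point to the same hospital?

No

Mild: Unity 591/980 = 60.3%, Providence 43/65 = 66.2% → Providence
Severe: Unity 125/303 = 41.3%, Providence 74/151 = 49.0% → Providence
Critical: Unity 29/100 = 29.0%, Providence 419/1070 = 39.2% → Providence
Moderate: Unity 109/242 = 45.0%, Providence 184/351 = 52.4% → Providence
Overall: Unity 854/1625 = 52.6%, Providence 720/1637 = 44.0% → Unity
Providence wins each case group but Unity wins overall — the comparison reverses. Providence's patients skew toward critical, which has a lower base rate.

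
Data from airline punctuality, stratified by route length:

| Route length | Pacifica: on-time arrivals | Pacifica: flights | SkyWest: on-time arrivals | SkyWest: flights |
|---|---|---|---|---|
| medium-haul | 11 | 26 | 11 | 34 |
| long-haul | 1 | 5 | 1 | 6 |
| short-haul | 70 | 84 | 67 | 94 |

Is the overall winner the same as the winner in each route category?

Medium-haul: Pacifica 11/26 = 42.3%, SkyWest 11/34 = 32.4% → Pacifica
Long-haul: Pacifica 1/5 = 20.0%, SkyWest 1/6 = 16.7% → Pacifica
Short-haul: Pacifica 70/84 = 83.3%, SkyWest 67/94 = 71.3% → Pacifica
Overall: Pacifica 82/115 = 71.3%, SkyWest 79/134 = 59.0% → Pacifica
Pacifica wins overall and in every route group — no reversal.

Yes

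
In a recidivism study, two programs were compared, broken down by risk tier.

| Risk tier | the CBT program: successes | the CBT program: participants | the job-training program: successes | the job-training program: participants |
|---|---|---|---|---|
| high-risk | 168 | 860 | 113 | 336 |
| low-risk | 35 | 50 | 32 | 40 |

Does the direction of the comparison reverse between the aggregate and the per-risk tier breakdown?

No

High-risk: the CBT program 168/860 = 19.5%, the job-training program 113/336 = 33.6% → the job-training program
Low-risk: the CBT program 35/50 = 70.0%, the job-training program 32/40 = 80.0% → the job-training program
Overall: the CBT program 203/910 = 22.3%, the job-training program 145/376 = 38.6% → the job-training program
The job-training program wins overall and in every risk group — no reversal.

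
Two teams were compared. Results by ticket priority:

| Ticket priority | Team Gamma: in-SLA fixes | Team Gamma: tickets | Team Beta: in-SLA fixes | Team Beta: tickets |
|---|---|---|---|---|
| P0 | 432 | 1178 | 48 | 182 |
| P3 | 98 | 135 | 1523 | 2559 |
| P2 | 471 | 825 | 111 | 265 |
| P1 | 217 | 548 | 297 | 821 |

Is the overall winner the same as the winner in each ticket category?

P0: Team Gamma 432/1178 = 36.7%, Team Beta 48/182 = 26.4% → Team Gamma
P3: Team Gamma 98/135 = 72.6%, Team Beta 1523/2559 = 59.5% → Team Gamma
P2: Team Gamma 471/825 = 57.1%, Team Beta 111/265 = 41.9% → Team Gamma
P1: Team Gamma 217/548 = 39.6%, Team Beta 297/821 = 36.2% → Team Gamma
Overall: Team Gamma 1218/2686 = 45.3%, Team Beta 1979/3827 = 51.7% → Team Beta
Team Gamma wins each ticket group but Team Beta wins overall — the comparison reverses. Team Gamma's tickets skew toward P0, which has a lower base rate.

No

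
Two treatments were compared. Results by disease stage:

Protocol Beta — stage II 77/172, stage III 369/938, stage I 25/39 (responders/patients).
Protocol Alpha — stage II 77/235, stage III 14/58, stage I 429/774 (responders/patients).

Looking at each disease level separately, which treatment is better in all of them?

Stage II: Protocol Beta 77/172 = 44.8%, Protocol Alpha 77/235 = 32.8% → Protocol Beta
Stage III: Protocol Beta 369/938 = 39.3%, Protocol Alpha 14/58 = 24.1% → Protocol Beta
Stage I: Protocol Beta 25/39 = 64.1%, Protocol Alpha 429/774 = 55.4% → Protocol Beta
Protocol Beta has the higher rate in all 3 groups.

Protocol Beta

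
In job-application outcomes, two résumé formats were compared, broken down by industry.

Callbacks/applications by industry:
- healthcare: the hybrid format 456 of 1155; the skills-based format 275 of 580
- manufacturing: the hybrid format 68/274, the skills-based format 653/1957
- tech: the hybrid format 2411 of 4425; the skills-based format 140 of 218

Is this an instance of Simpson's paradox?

Yes

Healthcare: the hybrid format 456/1155 = 39.5%, the skills-based format 275/580 = 47.4% → the skills-based format
Manufacturing: the hybrid format 68/274 = 24.8%, the skills-based format 653/1957 = 33.4% → the skills-based format
Tech: the hybrid format 2411/4425 = 54.5%, the skills-based format 140/218 = 64.2% → the skills-based format
Overall: the hybrid format 2935/5854 = 50.1%, the skills-based format 1068/2755 = 38.8% → the hybrid format
The skills-based format wins each industry group but the hybrid format wins overall — the comparison reverses. The skills-based format's applications skew toward manufacturing, which has a lower base rate.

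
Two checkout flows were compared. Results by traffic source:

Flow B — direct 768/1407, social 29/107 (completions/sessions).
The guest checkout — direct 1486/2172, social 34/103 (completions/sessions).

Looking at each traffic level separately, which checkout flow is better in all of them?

the guest checkout

Direct: Flow B 768/1407 = 54.6%, the guest checkout 1486/2172 = 68.4% → the guest checkout
Social: Flow B 29/107 = 27.1%, the guest checkout 34/103 = 33.0% → the guest checkout
The guest checkout has the higher rate in both groups.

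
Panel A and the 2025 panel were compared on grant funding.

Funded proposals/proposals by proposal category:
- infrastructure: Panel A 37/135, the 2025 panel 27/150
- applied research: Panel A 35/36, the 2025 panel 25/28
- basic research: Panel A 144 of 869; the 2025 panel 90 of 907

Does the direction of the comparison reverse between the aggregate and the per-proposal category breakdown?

Infrastructure: Panel A 37/135 = 27.4%, the 2025 panel 27/150 = 18.0% → Panel A
Applied research: Panel A 35/36 = 97.2%, the 2025 panel 25/28 = 89.3% → Panel A
Basic research: Panel A 144/869 = 16.6%, the 2025 panel 90/907 = 9.9% → Panel A
Overall: Panel A 216/1040 = 20.8%, the 2025 panel 142/1085 = 13.1% → Panel A
Panel A wins overall and in every proposal group — no reversal.

No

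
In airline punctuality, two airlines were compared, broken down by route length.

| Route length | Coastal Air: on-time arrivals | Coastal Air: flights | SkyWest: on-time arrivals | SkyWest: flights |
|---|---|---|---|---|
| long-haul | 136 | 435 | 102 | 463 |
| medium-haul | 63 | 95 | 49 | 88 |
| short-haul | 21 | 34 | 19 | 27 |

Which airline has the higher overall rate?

Long-haul: Coastal Air 136/435 = 31.3%, SkyWest 102/463 = 22.0% → Coastal Air
Medium-haul: Coastal Air 63/95 = 66.3%, SkyWest 49/88 = 55.7% → Coastal Air
Short-haul: Coastal Air 21/34 = 61.8%, SkyWest 19/27 = 70.4% → SkyWest
Overall: Coastal Air 220/564 = 39.0%, SkyWest 170/578 = 29.4% → Coastal Air
(Neither sweeps every route group, but Coastal Air has the higher pooled rate.)

Coastal Air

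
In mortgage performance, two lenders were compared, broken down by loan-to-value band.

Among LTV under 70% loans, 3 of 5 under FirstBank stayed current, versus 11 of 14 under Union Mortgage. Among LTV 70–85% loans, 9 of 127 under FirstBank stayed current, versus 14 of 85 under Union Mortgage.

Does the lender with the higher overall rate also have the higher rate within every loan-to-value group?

LTV under 70%: FirstBank 3/5 = 60.0%, Union Mortgage 11/14 = 78.6% → Union Mortgage
LTV 70–85%: FirstBank 9/127 = 7.1%, Union Mortgage 14/85 = 16.5% → Union Mortgage
Overall: FirstBank 12/132 = 9.1%, Union Mortgage 25/99 = 25.3% → Union Mortgage
Union Mortgage wins overall and in every loan-to-value group — no reversal.

Yes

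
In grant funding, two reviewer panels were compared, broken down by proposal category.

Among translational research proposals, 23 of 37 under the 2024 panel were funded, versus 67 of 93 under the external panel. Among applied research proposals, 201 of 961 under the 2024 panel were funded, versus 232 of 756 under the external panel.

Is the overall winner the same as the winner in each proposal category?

Translational research: the 2024 panel 23/37 = 62.2%, the external panel 67/93 = 72.0% → the external panel
Applied research: the 2024 panel 201/961 = 20.9%, the external panel 232/756 = 30.7% → the external panel
Overall: the 2024 panel 224/998 = 22.4%, the external panel 299/849 = 35.2% → the external panel
The external panel wins overall and in every proposal group — no reversal.

Yes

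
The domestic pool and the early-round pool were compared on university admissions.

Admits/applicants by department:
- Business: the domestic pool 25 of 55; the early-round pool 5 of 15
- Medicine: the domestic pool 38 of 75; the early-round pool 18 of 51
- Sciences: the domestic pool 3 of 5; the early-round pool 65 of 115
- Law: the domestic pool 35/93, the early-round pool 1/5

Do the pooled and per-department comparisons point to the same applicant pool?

No

Business: the domestic pool 25/55 = 45.5%, the early-round pool 5/15 = 33.3% → the domestic pool
Medicine: the domestic pool 38/75 = 50.7%, the early-round pool 18/51 = 35.3% → the domestic pool
Sciences: the domestic pool 3/5 = 60.0%, the early-round pool 65/115 = 56.5% → the domestic pool
Law: the domestic pool 35/93 = 37.6%, the early-round pool 1/5 = 20.0% → the domestic pool
Overall: the domestic pool 101/228 = 44.3%, the early-round pool 89/186 = 47.8% → the early-round pool
The domestic pool wins each department group but the early-round pool wins overall — the comparison reverses. The domestic pool's applicants skew toward Law, which has a lower base rate.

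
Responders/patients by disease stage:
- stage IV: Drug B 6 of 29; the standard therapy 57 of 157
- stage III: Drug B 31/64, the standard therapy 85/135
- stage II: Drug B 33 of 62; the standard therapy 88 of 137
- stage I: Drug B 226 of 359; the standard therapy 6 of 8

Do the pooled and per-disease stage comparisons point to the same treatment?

No

Stage IV: Drug B 6/29 = 20.7%, the standard therapy 57/157 = 36.3% → the standard therapy
Stage III: Drug B 31/64 = 48.4%, the standard therapy 85/135 = 63.0% → the standard therapy
Stage II: Drug B 33/62 = 53.2%, the standard therapy 88/137 = 64.2% → the standard therapy
Stage I: Drug B 226/359 = 63.0%, the standard therapy 6/8 = 75.0% → the standard therapy
Overall: Drug B 296/514 = 57.6%, the standard therapy 236/437 = 54.0% → Drug B
The standard therapy wins each disease group but Drug B wins overall — the comparison reverses. The standard therapy's patients skew toward stage IV, which has a lower base rate.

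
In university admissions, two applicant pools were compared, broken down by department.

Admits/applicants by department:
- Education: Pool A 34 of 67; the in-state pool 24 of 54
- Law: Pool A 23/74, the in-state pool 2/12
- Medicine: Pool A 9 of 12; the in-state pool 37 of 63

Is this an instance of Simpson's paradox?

Yes

Education: Pool A 34/67 = 50.7%, the in-state pool 24/54 = 44.4% → Pool A
Law: Pool A 23/74 = 31.1%, the in-state pool 2/12 = 16.7% → Pool A
Medicine: Pool A 9/12 = 75.0%, the in-state pool 37/63 = 58.7% → Pool A
Overall: Pool A 66/153 = 43.1%, the in-state pool 63/129 = 48.8% → the in-state pool
Pool A wins each department group but the in-state pool wins overall — the comparison reverses. Pool A's applicants skew toward Law, which has a lower base rate.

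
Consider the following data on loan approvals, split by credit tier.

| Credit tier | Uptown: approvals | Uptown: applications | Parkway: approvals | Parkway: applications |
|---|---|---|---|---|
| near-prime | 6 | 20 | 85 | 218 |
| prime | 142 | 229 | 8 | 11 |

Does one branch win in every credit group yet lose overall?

Near-prime: Uptown 6/20 = 30.0%, Parkway 85/218 = 39.0% → Parkway
Prime: Uptown 142/229 = 62.0%, Parkway 8/11 = 72.7% → Parkway
Overall: Uptown 148/249 = 59.4%, Parkway 93/229 = 40.6% → Uptown
Parkway wins each credit group but Uptown wins overall — the comparison reverses. Parkway's applications skew toward near-prime, which has a lower base rate.

Yes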